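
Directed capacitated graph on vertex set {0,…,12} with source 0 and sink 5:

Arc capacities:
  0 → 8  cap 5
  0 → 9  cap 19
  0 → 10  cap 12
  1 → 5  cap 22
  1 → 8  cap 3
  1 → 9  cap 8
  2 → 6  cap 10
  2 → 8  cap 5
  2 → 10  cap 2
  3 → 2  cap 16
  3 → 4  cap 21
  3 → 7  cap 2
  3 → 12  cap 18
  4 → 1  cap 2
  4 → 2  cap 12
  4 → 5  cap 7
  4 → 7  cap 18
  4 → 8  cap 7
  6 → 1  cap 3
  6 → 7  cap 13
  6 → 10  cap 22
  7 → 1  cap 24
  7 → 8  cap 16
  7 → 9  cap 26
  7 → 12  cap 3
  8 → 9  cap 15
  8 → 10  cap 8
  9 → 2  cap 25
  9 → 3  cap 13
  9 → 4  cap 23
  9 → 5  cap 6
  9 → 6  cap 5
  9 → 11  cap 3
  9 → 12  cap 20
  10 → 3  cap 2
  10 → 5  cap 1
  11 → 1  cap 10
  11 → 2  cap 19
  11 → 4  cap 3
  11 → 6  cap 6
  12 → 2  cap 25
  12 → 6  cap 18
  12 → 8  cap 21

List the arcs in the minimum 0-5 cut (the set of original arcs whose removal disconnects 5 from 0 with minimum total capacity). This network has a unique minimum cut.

Min-cut arcs: {(0,8), (0,9), (10,3), (10,5)} (total capacity 27)

augment #1: 0→9→5 push 6
augment #2: 0→10→5 push 1
augment #3: 0→9→4→5 push 7
augment #4: 0→9→4→1→5 push 2
augment #5: 0→9→6→1→5 push 3
augment #6: 0→9→11→1→5 push 1
augment #7: 0→8→9→11→1→5 push 2
augment #8: 0→10→3→7→1→5 push 2
augment #9: 0→8→9→4→7→1→5 push 3
max flow = 27; residual-reachable set from 0 gives S-side
cut edges (S→T): {(0,8), (0,9), (10,3), (10,5)} total cap 27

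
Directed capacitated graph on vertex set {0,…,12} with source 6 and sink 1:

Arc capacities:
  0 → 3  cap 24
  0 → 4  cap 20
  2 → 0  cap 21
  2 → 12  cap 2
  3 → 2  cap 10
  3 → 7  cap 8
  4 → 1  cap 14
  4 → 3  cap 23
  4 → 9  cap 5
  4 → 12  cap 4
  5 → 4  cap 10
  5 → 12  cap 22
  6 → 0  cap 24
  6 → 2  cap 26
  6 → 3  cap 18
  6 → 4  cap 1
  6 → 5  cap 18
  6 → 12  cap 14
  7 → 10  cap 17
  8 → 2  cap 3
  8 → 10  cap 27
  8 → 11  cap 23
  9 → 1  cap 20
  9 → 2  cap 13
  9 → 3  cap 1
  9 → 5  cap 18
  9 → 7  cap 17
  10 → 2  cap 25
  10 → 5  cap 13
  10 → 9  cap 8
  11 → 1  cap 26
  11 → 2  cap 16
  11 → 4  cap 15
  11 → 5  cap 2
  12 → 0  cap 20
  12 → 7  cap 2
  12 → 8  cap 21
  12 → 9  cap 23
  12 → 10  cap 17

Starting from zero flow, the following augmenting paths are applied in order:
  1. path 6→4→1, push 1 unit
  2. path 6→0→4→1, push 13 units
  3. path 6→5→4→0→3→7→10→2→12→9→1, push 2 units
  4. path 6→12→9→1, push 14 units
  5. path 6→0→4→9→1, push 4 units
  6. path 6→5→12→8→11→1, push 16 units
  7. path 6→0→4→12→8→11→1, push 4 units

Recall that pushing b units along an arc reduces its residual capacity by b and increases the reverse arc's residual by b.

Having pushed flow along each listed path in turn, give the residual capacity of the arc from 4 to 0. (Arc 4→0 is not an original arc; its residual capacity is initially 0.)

after path 1 (6→4→1, push 1): res(4,0)=0
after path 2 (6→0→4→1, push 13): res(4,0)=13
after path 3 (6→5→4→0→3→7→10→2→12→9→1, push 2): res(4,0)=11
after path 4 (6→12→9→1, push 14): res(4,0)=11
after path 5 (6→0→4→9→1, push 4): res(4,0)=15
after path 6 (6→5→12→8→11→1, push 16): res(4,0)=15
after path 7 (6→0→4→12→8→11→1, push 4): res(4,0)=19

Residual capacity of (4,0): 19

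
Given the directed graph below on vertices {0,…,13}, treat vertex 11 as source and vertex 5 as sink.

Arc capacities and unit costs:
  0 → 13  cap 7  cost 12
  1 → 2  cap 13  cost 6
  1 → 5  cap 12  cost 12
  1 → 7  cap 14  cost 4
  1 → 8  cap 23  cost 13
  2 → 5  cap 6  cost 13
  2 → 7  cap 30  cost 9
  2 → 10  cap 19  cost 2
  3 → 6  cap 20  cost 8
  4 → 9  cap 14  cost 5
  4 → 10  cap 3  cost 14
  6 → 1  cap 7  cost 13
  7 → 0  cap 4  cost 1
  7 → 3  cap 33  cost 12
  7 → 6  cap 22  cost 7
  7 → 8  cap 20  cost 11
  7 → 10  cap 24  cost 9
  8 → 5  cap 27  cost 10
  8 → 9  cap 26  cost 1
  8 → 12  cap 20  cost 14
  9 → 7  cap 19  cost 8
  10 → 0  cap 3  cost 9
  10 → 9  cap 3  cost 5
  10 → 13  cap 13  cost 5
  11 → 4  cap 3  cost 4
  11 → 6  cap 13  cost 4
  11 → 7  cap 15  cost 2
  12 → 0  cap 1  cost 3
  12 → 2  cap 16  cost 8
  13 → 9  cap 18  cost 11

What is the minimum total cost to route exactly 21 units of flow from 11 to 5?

Minimum cost for 21 units: 519

shortest-cost path #1: 11→7→8→5 push 15 @ unit cost 23 (adds 345)
shortest-cost path #2: 11→6→1→5 push 6 @ unit cost 29 (adds 174)
total cost = 519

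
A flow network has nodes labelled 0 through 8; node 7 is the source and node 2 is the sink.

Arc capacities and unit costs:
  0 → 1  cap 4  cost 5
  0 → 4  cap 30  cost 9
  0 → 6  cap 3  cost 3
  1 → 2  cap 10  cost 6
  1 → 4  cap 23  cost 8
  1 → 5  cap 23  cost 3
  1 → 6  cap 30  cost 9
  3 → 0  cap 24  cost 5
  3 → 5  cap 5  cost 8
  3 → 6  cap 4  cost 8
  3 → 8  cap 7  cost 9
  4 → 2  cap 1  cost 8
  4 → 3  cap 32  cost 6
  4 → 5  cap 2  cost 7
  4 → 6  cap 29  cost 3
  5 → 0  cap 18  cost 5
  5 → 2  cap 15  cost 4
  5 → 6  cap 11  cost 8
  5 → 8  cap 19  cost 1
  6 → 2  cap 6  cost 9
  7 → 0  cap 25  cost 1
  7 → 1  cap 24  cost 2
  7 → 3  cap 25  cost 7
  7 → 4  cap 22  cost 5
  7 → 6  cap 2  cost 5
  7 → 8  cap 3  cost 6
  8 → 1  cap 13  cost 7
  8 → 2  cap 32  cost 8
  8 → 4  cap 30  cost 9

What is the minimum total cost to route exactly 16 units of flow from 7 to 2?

Minimum cost for 16 units: 134

shortest-cost path #1: 7→1→2 push 10 @ unit cost 8 (adds 80)
shortest-cost path #2: 7→1→5→2 push 6 @ unit cost 9 (adds 54)
total cost = 134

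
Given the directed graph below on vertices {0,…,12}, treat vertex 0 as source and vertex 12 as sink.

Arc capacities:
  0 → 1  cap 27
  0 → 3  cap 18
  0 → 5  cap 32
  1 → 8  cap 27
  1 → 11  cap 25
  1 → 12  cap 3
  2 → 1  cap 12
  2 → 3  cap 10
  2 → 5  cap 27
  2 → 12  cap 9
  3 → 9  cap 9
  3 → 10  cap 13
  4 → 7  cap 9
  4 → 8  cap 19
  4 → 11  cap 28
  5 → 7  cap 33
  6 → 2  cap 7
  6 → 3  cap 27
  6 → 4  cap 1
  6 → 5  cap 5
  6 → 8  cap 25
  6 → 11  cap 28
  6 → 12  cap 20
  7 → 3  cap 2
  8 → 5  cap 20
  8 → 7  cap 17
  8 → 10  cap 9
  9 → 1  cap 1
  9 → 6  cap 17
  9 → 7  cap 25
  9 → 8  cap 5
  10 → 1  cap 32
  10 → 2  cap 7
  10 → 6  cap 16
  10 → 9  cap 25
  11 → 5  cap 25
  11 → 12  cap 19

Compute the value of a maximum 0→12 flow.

augment #1: 0→1→12 bottleneck 3, total now 3
augment #2: 0→1→11→12 bottleneck 19, total now 22
augment #3: 0→3→9→6→12 bottleneck 9, total now 31
augment #4: 0→3→10→2→12 bottleneck 7, total now 38
augment #5: 0→3→10→6→12 bottleneck 2, total now 40
augment #6: 0→1→8→10→6→12 bottleneck 5, total now 45
augment #7: 0→5→7→3→10→6→12 bottleneck 2, total now 47

Maximum flow value: 47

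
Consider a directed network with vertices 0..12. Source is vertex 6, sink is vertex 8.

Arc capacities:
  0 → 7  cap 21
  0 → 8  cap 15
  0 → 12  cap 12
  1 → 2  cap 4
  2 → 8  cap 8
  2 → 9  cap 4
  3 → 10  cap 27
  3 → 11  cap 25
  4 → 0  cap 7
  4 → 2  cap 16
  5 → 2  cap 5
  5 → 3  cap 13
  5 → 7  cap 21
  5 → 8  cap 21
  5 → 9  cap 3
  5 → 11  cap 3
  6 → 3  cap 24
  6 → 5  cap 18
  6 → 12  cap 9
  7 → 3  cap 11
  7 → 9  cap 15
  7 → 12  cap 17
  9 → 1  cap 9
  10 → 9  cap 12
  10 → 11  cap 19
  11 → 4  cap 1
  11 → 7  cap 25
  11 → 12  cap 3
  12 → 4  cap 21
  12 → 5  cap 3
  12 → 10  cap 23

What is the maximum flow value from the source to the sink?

augment #1: 6→5→8 bottleneck 18, total now 18
augment #2: 6→12→5→8 bottleneck 3, total now 21
augment #3: 6→12→4→0→8 bottleneck 6, total now 27
augment #4: 6→3→11→4→0→8 bottleneck 1, total now 28
augment #5: 6→3→10→9→1→2→8 bottleneck 4, total now 32
augment #6: 6→3→11→12→4→2→8 bottleneck 3, total now 35
augment #7: 6→3→11→7→12→4→2→8 bottleneck 1, total now 36

Maximum flow value: 36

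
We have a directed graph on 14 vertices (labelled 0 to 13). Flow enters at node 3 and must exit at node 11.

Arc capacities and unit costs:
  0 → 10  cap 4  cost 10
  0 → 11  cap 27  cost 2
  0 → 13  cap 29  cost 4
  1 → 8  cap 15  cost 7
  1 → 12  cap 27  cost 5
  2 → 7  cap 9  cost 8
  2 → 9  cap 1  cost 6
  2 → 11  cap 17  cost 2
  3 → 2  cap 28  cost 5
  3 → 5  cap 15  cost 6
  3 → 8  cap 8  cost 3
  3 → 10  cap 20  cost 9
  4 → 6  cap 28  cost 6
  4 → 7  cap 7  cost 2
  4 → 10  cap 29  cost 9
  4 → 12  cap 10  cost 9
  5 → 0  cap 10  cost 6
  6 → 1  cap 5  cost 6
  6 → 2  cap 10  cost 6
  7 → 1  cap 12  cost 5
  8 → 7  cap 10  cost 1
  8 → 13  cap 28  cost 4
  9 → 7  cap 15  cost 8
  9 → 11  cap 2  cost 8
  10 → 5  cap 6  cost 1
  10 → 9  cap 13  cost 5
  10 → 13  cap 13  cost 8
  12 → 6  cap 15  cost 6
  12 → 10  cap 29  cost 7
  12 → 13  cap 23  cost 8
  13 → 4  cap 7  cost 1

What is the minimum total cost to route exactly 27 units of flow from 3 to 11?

shortest-cost path #1: 3→2→11 push 17 @ unit cost 7 (adds 119)
shortest-cost path #2: 3→5→0→11 push 10 @ unit cost 14 (adds 140)
total cost = 259

Minimum cost for 27 units: 259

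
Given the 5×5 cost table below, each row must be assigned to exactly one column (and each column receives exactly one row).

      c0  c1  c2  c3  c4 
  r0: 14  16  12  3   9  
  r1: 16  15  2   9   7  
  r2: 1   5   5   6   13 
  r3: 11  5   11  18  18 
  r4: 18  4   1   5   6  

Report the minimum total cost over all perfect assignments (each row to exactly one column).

one of 2 optimal assignments: row0→col3 (cost 3), row1→col2 (cost 2), row2→col0 (cost 1), row3→col1 (cost 5), row4→col4 (cost 6)
total = 3 + 2 + 1 + 5 + 6 = 17

Minimum assignment cost: 17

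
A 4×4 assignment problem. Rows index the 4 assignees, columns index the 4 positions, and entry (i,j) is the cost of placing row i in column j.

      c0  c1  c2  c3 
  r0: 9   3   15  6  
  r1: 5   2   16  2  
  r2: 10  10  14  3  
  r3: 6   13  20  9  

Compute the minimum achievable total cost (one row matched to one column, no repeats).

optimal assignment: row0→col1 (cost 3), row1→col3 (cost 2), row2→col2 (cost 14), row3→col0 (cost 6)
total = 3 + 2 + 14 + 6 = 25

Minimum assignment cost: 25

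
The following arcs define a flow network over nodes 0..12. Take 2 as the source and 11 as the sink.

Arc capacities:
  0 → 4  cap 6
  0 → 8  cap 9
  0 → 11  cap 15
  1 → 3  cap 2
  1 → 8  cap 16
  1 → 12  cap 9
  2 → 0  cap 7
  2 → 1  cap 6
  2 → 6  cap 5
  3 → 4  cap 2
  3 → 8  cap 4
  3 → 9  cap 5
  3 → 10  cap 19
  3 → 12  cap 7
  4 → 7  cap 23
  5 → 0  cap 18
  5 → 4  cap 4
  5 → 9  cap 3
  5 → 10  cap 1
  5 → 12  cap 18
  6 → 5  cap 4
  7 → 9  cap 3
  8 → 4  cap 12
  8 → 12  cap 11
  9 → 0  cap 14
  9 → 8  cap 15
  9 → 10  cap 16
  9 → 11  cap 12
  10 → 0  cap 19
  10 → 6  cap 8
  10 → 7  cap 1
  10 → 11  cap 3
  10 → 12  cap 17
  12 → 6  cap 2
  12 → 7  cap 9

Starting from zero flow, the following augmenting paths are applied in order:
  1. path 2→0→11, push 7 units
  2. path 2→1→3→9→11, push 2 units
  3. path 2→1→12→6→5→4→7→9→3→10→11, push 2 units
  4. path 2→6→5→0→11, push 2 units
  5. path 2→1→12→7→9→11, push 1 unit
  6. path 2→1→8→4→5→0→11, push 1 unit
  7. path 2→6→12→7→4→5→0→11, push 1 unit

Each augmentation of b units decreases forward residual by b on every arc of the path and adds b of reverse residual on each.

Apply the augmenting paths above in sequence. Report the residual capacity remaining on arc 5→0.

after path 1 (2→0→11, push 7): res(5,0)=18
after path 2 (2→1→3→9→11, push 2): res(5,0)=18
after path 3 (2→1→12→6→5→4→7→9→3→10→11, push 2): res(5,0)=18
after path 4 (2→6→5→0→11, push 2): res(5,0)=16
after path 5 (2→1→12→7→9→11, push 1): res(5,0)=16
after path 6 (2→1→8→4→5→0→11, push 1): res(5,0)=15
after path 7 (2→6→12→7→4→5→0→11, push 1): res(5,0)=14

Residual capacity of (5,0): 14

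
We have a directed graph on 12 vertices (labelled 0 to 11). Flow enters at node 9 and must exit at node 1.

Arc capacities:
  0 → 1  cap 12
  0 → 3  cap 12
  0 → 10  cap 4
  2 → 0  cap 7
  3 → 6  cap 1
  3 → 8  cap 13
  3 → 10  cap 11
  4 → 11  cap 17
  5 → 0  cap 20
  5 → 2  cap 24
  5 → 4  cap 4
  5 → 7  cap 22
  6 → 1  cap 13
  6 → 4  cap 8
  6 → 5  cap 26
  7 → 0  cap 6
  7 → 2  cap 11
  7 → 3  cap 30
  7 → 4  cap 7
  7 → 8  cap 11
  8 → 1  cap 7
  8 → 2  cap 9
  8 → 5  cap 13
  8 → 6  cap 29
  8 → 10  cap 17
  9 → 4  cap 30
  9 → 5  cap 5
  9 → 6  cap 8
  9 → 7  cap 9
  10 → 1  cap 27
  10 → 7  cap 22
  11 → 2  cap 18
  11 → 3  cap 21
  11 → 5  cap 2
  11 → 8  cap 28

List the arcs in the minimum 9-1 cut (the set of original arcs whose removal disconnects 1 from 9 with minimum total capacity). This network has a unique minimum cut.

augment #1: 9→6→1 push 8
augment #2: 9→5→0→1 push 5
augment #3: 9→7→0→1 push 6
augment #4: 9→7→8→1 push 3
augment #5: 9→4→11→8→1 push 4
augment #6: 9→4→11→2→0→1 push 1
augment #7: 9→4→11→3→6→1 push 1
augment #8: 9→4→11→3→10→1 push 11
max flow = 39; residual-reachable set from 9 gives S-side
cut edges (S→T): {(4,11), (9,5), (9,6), (9,7)} total cap 39

Min-cut arcs: {(4,11), (9,5), (9,6), (9,7)} (total capacity 39)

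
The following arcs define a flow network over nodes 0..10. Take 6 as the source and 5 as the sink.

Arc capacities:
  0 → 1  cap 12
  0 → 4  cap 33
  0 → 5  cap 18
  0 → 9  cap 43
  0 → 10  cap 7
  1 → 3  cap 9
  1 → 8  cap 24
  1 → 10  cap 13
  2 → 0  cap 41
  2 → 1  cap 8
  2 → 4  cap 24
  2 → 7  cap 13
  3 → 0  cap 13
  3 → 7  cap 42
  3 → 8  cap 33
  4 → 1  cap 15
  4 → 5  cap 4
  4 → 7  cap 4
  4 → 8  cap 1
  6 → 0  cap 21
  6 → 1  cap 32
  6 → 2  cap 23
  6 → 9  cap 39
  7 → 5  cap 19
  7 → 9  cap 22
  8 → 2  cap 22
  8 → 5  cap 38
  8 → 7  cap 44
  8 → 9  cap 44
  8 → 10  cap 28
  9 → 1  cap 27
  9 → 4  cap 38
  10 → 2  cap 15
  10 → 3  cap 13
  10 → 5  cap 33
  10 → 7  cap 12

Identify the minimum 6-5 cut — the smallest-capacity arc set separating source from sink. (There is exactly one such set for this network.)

Min-cut arcs: {(0,5), (0,10), (1,3), (1,8), (1,10), (2,7), (4,5), (4,7), (4,8)} (total capacity 93)

augment #1: 6→0→5 push 18
augment #2: 6→0→4→5 push 3
augment #3: 6→1→8→5 push 24
augment #4: 6→1→10→5 push 8
augment #5: 6→2→4→5 push 1
augment #6: 6→2→7→5 push 13
augment #7: 6→2→0→10→5 push 7
augment #8: 6→2→1→10→5 push 2
augment #9: 6→9→1→10→5 push 3
augment #10: 6→9→4→7→5 push 4
augment #11: 6→9→4→8→5 push 1
augment #12: 6→9→1→3→7→5 push 2
augment #13: 6→9→1→3→8→5 push 7
max flow = 93; residual-reachable set from 6 gives S-side
cut edges (S→T): {(0,5), (0,10), (1,3), (1,8), (1,10), (2,7), (4,5), (4,7), (4,8)} total cap 93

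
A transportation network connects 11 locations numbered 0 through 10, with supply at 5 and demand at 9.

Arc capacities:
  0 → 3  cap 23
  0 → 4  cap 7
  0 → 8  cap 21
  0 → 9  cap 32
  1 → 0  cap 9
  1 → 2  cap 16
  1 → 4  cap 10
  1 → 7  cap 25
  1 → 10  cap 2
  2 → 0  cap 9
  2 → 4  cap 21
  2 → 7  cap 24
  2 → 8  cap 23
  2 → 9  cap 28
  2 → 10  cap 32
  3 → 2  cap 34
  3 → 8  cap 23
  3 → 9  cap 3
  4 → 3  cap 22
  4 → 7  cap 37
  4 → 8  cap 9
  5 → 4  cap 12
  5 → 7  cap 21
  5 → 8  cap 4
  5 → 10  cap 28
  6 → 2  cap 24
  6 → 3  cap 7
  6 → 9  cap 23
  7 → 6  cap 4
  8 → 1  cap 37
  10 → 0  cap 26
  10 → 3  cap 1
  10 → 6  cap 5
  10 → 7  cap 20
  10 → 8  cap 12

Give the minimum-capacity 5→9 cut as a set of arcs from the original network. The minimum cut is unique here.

Min-cut arcs: {(5,4), (5,8), (5,10), (7,6)} (total capacity 48)

augment #1: 5→4→3→9 push 3
augment #2: 5→7→6→9 push 4
augment #3: 5→10→0→9 push 26
augment #4: 5→10→6→9 push 2
augment #5: 5→4→3→2→9 push 9
augment #6: 5→8→1→0→9 push 4
max flow = 48; residual-reachable set from 5 gives S-side
cut edges (S→T): {(5,4), (5,8), (5,10), (7,6)} total cap 48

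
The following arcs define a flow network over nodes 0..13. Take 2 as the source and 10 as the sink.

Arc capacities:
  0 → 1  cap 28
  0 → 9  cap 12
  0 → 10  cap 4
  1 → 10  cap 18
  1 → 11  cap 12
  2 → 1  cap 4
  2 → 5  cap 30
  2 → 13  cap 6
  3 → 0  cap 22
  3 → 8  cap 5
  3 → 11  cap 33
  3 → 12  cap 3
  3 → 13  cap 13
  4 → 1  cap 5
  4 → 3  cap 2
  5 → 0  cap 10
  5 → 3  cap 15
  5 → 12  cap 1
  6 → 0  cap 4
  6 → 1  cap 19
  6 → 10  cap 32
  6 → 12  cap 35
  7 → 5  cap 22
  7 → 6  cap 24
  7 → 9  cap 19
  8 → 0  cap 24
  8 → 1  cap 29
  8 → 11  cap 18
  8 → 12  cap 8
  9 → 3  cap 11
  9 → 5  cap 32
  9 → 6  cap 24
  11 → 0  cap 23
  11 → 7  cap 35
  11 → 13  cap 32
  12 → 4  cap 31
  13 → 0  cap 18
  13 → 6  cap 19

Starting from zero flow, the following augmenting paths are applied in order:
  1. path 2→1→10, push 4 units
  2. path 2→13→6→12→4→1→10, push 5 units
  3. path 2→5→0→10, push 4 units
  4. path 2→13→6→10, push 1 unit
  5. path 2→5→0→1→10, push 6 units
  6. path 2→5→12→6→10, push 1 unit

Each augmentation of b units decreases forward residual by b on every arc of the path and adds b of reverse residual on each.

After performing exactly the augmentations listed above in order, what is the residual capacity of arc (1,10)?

after path 1 (2→1→10, push 4): res(1,10)=14
after path 2 (2→13→6→12→4→1→10, push 5): res(1,10)=9
after path 3 (2→5→0→10, push 4): res(1,10)=9
after path 4 (2→13→6→10, push 1): res(1,10)=9
after path 5 (2→5→0→1→10, push 6): res(1,10)=3
after path 6 (2→5→12→6→10, push 1): res(1,10)=3

Residual capacity of (1,10): 3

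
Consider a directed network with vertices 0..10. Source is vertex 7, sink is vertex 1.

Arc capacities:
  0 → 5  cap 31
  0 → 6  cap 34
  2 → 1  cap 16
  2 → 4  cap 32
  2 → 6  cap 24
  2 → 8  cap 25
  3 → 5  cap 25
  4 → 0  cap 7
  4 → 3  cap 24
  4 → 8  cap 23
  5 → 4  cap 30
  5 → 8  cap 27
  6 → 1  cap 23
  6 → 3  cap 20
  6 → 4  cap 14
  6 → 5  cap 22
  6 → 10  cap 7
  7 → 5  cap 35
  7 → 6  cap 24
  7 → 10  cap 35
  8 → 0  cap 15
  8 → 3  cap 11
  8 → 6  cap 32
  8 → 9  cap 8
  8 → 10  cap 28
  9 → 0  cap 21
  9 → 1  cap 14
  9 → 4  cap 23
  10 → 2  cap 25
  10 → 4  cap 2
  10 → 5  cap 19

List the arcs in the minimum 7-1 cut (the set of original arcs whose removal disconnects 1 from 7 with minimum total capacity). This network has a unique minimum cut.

augment #1: 7→6→1 push 23
augment #2: 7→10→2→1 push 16
augment #3: 7→5→8→9→1 push 8
max flow = 47; residual-reachable set from 7 gives S-side
cut edges (S→T): {(2,1), (6,1), (8,9)} total cap 47

Min-cut arcs: {(2,1), (6,1), (8,9)} (total capacity 47)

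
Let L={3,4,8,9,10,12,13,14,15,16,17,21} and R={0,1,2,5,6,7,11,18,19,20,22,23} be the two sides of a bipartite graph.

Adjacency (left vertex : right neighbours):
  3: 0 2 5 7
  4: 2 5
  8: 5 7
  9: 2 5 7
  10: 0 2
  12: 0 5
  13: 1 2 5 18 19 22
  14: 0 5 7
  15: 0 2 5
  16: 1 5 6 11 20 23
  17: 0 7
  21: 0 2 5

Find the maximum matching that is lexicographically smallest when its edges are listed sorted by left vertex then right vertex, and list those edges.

Lex-smallest maximum matching: {(3,0), (4,2), (8,5), (9,7), (13,1), (16,6)}

|M| = 6 (so the lex-smallest maximum matching has 6 edges)
process left vertices in ascending order; for each, take the smallest-labelled available neighbour that still permits 6 edges overall, or leave it unmatched if none does
lex-smallest matching: {3-0, 4-2, 8-5, 9-7, 13-1, 16-6}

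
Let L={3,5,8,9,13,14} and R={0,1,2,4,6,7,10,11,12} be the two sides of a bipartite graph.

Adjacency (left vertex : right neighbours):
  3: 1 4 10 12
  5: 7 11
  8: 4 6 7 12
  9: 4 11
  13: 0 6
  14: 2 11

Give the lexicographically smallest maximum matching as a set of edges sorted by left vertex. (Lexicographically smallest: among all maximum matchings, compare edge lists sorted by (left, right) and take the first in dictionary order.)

Lex-smallest maximum matching: {(3,1), (5,7), (8,4), (9,11), (13,0), (14,2)}

|M| = 6 (so the lex-smallest maximum matching has 6 edges)
process left vertices in ascending order; for each, take the smallest-labelled available neighbour that still permits 6 edges overall, or leave it unmatched if none does
lex-smallest matching: {3-1, 5-7, 8-4, 9-11, 13-0, 14-2}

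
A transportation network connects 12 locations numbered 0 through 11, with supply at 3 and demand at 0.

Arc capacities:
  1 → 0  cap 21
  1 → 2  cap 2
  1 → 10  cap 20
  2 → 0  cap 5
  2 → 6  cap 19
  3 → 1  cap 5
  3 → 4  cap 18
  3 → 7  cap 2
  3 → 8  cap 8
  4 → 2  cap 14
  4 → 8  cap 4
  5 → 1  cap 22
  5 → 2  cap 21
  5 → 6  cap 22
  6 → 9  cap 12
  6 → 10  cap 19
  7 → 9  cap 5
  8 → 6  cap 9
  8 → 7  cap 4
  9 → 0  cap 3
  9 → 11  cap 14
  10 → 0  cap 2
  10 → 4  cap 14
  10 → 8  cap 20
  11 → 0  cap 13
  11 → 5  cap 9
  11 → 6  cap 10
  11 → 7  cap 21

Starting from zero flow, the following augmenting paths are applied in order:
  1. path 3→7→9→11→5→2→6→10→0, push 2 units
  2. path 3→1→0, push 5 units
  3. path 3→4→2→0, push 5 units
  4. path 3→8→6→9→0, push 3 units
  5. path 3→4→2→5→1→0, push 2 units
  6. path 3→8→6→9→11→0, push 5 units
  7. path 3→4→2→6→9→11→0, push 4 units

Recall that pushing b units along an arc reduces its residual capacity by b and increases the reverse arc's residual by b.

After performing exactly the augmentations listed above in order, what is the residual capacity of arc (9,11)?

Residual capacity of (9,11): 3

after path 1 (3→7→9→11→5→2→6→10→0, push 2): res(9,11)=12
after path 2 (3→1→0, push 5): res(9,11)=12
after path 3 (3→4→2→0, push 5): res(9,11)=12
after path 4 (3→8→6→9→0, push 3): res(9,11)=12
after path 5 (3→4→2→5→1→0, push 2): res(9,11)=12
after path 6 (3→8→6→9→11→0, push 5): res(9,11)=7
after path 7 (3→4→2→6→9→11→0, push 4): res(9,11)=3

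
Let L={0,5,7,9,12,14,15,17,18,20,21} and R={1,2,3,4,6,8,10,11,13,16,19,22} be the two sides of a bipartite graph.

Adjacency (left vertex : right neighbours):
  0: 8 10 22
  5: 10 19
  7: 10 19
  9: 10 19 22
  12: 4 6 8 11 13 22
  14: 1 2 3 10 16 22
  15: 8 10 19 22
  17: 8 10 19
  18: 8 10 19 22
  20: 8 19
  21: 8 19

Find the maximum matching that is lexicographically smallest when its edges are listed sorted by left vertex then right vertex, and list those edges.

Lex-smallest maximum matching: {(0,8), (5,10), (7,19), (9,22), (12,4), (14,1)}

|M| = 6 (so the lex-smallest maximum matching has 6 edges)
process left vertices in ascending order; for each, take the smallest-labelled available neighbour that still permits 6 edges overall, or leave it unmatched if none does
lex-smallest matching: {0-8, 5-10, 7-19, 9-22, 12-4, 14-1}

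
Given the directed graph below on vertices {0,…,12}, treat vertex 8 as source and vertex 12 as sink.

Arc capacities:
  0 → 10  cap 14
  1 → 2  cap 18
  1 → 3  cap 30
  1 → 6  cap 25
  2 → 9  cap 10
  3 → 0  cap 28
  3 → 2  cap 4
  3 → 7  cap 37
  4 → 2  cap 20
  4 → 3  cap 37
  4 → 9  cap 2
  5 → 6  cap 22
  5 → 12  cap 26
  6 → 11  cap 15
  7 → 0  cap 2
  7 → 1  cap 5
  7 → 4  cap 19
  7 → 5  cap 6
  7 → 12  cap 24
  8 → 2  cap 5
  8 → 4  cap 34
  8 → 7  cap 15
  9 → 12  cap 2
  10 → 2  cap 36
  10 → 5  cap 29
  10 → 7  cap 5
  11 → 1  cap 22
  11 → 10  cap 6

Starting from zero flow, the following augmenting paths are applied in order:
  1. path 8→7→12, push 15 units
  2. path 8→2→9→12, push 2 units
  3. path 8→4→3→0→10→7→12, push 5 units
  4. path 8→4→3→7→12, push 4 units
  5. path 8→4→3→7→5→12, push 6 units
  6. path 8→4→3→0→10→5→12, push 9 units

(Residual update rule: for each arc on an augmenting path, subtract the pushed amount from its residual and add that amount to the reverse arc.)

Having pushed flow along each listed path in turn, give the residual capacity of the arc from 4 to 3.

Residual capacity of (4,3): 13

after path 1 (8→7→12, push 15): res(4,3)=37
after path 2 (8→2→9→12, push 2): res(4,3)=37
after path 3 (8→4→3→0→10→7→12, push 5): res(4,3)=32
after path 4 (8→4→3→7→12, push 4): res(4,3)=28
after path 5 (8→4→3→7→5→12, push 6): res(4,3)=22
after path 6 (8→4→3→0→10→5→12, push 9): res(4,3)=13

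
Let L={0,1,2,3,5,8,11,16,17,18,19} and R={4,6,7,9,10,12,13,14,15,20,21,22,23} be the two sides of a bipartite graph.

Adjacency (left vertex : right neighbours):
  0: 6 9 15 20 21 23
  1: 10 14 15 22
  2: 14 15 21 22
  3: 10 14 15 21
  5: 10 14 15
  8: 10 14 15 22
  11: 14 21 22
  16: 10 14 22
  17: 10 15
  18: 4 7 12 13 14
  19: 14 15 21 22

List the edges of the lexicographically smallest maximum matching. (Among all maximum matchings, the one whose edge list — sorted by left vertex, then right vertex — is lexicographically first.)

Lex-smallest maximum matching: {(0,6), (1,10), (2,14), (3,15), (8,22), (11,21), (18,4)}

|M| = 7 (so the lex-smallest maximum matching has 7 edges)
process left vertices in ascending order; for each, take the smallest-labelled available neighbour that still permits 7 edges overall, or leave it unmatched if none does
lex-smallest matching: {0-6, 1-10, 2-14, 3-15, 8-22, 11-21, 18-4}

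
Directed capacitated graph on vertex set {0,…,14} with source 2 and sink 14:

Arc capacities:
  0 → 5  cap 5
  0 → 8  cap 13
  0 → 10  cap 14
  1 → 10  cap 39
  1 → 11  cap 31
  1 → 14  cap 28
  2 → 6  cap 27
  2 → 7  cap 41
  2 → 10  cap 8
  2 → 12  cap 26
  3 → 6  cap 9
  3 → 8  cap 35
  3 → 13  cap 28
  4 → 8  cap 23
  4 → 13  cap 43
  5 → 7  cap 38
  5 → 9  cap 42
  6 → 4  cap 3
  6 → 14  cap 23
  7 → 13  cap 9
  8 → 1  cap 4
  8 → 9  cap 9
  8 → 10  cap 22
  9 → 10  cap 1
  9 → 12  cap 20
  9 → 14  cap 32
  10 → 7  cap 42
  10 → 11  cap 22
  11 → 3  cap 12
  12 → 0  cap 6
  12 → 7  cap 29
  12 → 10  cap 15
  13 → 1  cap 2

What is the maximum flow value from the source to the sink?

Maximum flow value: 43

augment #1: 2→6→14 bottleneck 23, total now 23
augment #2: 2→7→13→1→14 bottleneck 2, total now 25
augment #3: 2→6→4→8→1→14 bottleneck 3, total now 28
augment #4: 2→12→0→5→9→14 bottleneck 5, total now 33
augment #5: 2→12→0→8→1→14 bottleneck 1, total now 34
augment #6: 2→10→11→3→8→9→14 bottleneck 8, total now 42
augment #7: 2→12→10→11→3→8→9→14 bottleneck 1, total now 43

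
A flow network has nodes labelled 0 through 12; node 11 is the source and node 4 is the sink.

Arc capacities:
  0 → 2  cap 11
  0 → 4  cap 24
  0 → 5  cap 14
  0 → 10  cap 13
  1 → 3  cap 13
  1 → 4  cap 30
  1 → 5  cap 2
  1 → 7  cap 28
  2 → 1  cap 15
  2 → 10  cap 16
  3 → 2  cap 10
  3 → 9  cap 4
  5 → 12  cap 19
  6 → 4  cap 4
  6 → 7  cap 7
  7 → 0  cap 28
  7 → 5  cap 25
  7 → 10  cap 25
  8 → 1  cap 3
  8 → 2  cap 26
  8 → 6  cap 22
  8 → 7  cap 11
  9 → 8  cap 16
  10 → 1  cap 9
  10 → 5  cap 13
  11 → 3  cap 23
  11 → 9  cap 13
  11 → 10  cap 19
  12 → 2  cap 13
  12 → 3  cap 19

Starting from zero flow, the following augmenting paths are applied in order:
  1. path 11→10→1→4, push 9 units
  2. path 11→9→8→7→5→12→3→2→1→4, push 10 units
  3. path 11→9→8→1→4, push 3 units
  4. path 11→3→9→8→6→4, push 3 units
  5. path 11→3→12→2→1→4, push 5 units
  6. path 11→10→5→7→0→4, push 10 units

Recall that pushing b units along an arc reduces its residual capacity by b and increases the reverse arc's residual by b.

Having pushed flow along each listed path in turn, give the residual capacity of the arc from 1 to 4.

Residual capacity of (1,4): 3

after path 1 (11→10→1→4, push 9): res(1,4)=21
after path 2 (11→9→8→7→5→12→3→2→1→4, push 10): res(1,4)=11
after path 3 (11→9→8→1→4, push 3): res(1,4)=8
after path 4 (11→3→9→8→6→4, push 3): res(1,4)=8
after path 5 (11→3→12→2→1→4, push 5): res(1,4)=3
after path 6 (11→10→5→7→0→4, push 10): res(1,4)=3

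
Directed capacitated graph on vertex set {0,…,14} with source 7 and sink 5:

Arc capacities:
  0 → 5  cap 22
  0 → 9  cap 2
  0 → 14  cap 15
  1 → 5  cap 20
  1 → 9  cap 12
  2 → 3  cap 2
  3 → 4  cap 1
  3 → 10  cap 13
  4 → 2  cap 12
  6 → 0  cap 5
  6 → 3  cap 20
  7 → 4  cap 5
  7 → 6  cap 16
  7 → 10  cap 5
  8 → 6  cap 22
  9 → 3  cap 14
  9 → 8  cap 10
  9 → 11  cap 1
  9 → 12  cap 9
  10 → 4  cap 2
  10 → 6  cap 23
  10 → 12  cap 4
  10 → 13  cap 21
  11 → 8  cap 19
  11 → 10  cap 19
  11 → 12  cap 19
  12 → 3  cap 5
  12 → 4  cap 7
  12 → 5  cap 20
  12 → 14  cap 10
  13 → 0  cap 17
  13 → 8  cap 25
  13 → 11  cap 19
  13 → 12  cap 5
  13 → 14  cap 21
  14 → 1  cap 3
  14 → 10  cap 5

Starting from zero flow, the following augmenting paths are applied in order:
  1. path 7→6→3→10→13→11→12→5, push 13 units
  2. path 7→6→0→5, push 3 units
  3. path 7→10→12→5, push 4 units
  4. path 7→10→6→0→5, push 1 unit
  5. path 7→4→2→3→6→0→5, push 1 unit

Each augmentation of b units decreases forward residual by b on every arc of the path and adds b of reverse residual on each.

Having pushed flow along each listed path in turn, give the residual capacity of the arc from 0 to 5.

after path 1 (7→6→3→10→13→11→12→5, push 13): res(0,5)=22
after path 2 (7→6→0→5, push 3): res(0,5)=19
after path 3 (7→10→12→5, push 4): res(0,5)=19
after path 4 (7→10→6→0→5, push 1): res(0,5)=18
after path 5 (7→4→2→3→6→0→5, push 1): res(0,5)=17

Residual capacity of (0,5): 17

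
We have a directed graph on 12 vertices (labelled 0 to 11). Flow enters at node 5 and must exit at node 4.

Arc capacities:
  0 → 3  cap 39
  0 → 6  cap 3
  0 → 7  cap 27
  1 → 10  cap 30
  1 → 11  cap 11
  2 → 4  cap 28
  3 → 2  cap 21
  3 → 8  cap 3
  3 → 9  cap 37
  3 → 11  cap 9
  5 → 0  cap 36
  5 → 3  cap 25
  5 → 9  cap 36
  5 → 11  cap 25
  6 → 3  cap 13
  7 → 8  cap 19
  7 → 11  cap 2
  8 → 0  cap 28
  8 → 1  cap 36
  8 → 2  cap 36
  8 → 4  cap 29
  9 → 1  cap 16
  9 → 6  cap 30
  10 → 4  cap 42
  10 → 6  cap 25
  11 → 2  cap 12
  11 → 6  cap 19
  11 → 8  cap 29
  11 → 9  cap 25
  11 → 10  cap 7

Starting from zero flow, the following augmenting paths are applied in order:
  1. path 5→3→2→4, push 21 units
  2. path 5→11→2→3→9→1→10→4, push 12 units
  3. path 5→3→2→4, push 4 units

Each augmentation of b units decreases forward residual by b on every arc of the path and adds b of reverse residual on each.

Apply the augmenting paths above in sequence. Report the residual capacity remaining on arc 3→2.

after path 1 (5→3→2→4, push 21): res(3,2)=0
after path 2 (5→11→2→3→9→1→10→4, push 12): res(3,2)=12
after path 3 (5→3→2→4, push 4): res(3,2)=8

Residual capacity of (3,2): 8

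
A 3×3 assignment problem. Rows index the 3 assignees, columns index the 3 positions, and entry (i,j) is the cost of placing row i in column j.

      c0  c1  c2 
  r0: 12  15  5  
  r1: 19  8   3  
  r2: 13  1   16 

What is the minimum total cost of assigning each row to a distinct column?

Minimum assignment cost: 16

optimal assignment: row0→col0 (cost 12), row1→col2 (cost 3), row2→col1 (cost 1)
total = 12 + 3 + 1 = 16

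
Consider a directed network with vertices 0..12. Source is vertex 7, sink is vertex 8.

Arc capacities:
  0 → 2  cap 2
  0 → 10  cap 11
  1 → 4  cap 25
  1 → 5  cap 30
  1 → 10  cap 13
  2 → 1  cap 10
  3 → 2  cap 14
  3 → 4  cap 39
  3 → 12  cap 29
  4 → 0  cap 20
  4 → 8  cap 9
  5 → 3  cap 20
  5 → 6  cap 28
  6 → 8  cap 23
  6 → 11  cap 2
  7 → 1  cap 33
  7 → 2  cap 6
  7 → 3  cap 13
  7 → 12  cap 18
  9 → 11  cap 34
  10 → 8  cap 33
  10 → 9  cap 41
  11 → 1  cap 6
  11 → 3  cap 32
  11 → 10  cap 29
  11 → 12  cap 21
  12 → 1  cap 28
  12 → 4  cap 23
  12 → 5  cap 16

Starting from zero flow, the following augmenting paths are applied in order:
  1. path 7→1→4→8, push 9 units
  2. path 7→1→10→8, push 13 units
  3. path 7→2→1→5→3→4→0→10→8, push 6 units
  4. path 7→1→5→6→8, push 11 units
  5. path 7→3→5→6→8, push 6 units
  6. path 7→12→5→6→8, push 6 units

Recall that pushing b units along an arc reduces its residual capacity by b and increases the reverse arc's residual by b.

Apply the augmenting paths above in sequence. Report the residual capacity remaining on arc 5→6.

Residual capacity of (5,6): 5

after path 1 (7→1→4→8, push 9): res(5,6)=28
after path 2 (7→1→10→8, push 13): res(5,6)=28
after path 3 (7→2→1→5→3→4→0→10→8, push 6): res(5,6)=28
after path 4 (7→1→5→6→8, push 11): res(5,6)=17
after path 5 (7→3→5→6→8, push 6): res(5,6)=11
after path 6 (7→12→5→6→8, push 6): res(5,6)=5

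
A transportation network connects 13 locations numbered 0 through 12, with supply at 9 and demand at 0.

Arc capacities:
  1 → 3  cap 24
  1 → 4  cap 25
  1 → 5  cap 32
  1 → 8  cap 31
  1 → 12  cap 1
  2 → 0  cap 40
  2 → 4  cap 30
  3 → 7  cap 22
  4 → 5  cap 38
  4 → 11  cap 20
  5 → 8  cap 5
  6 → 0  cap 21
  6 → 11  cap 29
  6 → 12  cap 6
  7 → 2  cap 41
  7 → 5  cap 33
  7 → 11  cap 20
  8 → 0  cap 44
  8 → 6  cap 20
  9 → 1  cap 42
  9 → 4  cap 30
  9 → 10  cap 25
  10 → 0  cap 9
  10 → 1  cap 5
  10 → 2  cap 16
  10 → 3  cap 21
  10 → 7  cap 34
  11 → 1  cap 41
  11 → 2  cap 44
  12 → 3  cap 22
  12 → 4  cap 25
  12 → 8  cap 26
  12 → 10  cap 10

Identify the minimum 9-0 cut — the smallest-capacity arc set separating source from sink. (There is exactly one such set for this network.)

augment #1: 9→10→0 push 9
augment #2: 9→1→8→0 push 31
augment #3: 9→10→2→0 push 16
augment #4: 9→1→5→8→0 push 5
augment #5: 9→1→12→8→0 push 1
augment #6: 9→4→11→2→0 push 20
augment #7: 9→1→3→7→2→0 push 4
max flow = 86; residual-reachable set from 9 gives S-side
cut edges (S→T): {(1,8), (1,12), (2,0), (5,8), (10,0)} total cap 86

Min-cut arcs: {(1,8), (1,12), (2,0), (5,8), (10,0)} (total capacity 86)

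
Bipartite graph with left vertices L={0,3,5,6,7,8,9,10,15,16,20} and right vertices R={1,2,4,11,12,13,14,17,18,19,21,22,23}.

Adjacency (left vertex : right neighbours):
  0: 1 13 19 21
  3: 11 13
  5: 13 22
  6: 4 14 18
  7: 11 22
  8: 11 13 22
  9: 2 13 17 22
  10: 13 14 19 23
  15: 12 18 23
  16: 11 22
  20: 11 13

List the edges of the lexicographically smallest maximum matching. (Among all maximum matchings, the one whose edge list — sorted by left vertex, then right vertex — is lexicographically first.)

|M| = 8 (so the lex-smallest maximum matching has 8 edges)
process left vertices in ascending order; for each, take the smallest-labelled available neighbour that still permits 8 edges overall, or leave it unmatched if none does
lex-smallest matching: {0-1, 3-11, 5-13, 6-4, 7-22, 9-2, 10-14, 15-12}

Lex-smallest maximum matching: {(0,1), (3,11), (5,13), (6,4), (7,22), (9,2), (10,14), (15,12)}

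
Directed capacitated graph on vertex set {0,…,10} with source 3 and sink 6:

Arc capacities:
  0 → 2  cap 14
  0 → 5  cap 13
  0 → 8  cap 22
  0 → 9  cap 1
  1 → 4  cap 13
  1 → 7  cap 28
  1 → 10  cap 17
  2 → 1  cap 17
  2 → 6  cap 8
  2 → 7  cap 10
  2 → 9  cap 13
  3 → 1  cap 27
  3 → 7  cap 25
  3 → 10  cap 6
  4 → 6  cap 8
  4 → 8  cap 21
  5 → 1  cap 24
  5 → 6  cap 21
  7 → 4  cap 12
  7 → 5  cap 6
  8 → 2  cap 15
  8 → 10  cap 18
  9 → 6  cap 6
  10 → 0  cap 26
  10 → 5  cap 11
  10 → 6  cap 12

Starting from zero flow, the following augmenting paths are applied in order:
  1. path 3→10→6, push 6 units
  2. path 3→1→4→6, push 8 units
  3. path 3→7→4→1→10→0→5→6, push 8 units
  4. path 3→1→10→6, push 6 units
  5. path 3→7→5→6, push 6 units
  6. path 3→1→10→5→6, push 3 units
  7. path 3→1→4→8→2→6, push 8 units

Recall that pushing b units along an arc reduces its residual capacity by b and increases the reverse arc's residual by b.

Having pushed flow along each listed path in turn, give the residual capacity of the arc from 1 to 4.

after path 1 (3→10→6, push 6): res(1,4)=13
after path 2 (3→1→4→6, push 8): res(1,4)=5
after path 3 (3→7→4→1→10→0→5→6, push 8): res(1,4)=13
after path 4 (3→1→10→6, push 6): res(1,4)=13
after path 5 (3→7→5→6, push 6): res(1,4)=13
after path 6 (3→1→10→5→6, push 3): res(1,4)=13
after path 7 (3→1→4→8→2→6, push 8): res(1,4)=5

Residual capacity of (1,4): 5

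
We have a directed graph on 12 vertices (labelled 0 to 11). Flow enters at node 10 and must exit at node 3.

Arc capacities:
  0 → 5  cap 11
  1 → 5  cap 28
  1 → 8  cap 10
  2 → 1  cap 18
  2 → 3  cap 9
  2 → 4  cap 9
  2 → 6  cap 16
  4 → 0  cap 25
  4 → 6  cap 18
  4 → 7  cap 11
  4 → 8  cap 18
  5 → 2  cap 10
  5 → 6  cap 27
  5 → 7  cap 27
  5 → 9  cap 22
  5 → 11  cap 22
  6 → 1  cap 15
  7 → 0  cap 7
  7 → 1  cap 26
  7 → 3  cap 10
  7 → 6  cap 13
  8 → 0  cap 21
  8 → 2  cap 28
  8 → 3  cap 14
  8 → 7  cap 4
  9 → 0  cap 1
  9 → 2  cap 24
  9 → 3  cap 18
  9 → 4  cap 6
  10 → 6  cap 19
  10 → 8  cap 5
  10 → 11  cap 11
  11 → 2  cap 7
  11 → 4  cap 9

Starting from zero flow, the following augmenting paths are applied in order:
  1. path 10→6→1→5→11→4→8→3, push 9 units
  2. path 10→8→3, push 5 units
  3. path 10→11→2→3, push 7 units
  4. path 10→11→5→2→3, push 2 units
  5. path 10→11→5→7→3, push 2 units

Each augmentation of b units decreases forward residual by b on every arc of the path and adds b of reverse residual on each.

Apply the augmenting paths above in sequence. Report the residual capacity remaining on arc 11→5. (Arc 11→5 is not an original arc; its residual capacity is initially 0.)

Residual capacity of (11,5): 5

after path 1 (10→6→1→5→11→4→8→3, push 9): res(11,5)=9
after path 2 (10→8→3, push 5): res(11,5)=9
after path 3 (10→11→2→3, push 7): res(11,5)=9
after path 4 (10→11→5→2→3, push 2): res(11,5)=7
after path 5 (10→11→5→7→3, push 2): res(11,5)=5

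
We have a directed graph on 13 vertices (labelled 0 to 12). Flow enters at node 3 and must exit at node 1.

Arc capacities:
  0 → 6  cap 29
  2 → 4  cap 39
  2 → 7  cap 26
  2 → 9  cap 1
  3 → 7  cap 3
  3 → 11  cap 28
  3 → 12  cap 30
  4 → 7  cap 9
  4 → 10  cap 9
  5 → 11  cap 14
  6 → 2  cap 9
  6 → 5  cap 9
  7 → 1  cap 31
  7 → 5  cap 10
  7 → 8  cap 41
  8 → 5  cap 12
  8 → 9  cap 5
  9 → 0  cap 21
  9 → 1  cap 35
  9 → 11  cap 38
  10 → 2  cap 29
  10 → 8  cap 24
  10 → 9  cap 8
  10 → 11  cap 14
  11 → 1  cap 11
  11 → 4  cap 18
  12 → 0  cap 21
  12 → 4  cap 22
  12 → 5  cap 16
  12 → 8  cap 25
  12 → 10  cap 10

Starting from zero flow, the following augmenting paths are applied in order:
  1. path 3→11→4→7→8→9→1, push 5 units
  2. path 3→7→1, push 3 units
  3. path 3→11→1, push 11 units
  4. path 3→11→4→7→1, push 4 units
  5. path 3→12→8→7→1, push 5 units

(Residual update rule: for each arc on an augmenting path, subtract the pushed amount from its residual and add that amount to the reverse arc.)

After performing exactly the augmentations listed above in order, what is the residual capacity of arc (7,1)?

Residual capacity of (7,1): 19

after path 1 (3→11→4→7→8→9→1, push 5): res(7,1)=31
after path 2 (3→7→1, push 3): res(7,1)=28
after path 3 (3→11→1, push 11): res(7,1)=28
after path 4 (3→11→4→7→1, push 4): res(7,1)=24
after path 5 (3→12→8→7→1, push 5): res(7,1)=19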